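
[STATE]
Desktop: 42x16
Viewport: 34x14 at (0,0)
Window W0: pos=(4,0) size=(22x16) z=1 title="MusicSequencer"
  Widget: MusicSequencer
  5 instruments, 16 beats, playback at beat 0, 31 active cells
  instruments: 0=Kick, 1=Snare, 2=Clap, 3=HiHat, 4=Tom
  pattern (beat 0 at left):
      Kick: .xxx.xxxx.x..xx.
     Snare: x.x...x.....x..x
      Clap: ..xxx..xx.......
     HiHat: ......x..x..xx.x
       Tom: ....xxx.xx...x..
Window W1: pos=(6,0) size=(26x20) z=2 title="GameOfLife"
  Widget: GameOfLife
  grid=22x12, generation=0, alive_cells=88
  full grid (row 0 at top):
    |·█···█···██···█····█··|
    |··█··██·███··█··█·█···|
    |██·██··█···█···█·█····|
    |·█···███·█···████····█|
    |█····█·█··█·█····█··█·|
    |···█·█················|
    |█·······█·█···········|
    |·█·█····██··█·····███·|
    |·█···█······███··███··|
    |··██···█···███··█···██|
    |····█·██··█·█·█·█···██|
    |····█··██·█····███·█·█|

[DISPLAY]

    ┏━┏━━━━━━━━━━━━━━━━━━━━━━━━┓  
    ┃ ┃ GameOfLife             ┃  
    ┠─┠────────────────────────┨  
    ┃ ┃Gen: 0                  ┃  
    ┃ ┃·█···█···██···█····█··  ┃  
    ┃ ┃··█··██·███··█··█·█···  ┃  
    ┃ ┃██·██··█···█···█·█····  ┃  
    ┃ ┃·█···███·█···████····█  ┃  
    ┃ ┃█····█·█··█·█····█··█·  ┃  
    ┃ ┃···█·█················  ┃  
    ┃ ┃█·······█·█···········  ┃  
    ┃ ┃·█·█····██··█·····███·  ┃  
    ┃ ┃·█···█······███··███··  ┃  
    ┃ ┃··██···█···███··█···██  ┃  


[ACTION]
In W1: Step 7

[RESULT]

    ┏━┏━━━━━━━━━━━━━━━━━━━━━━━━┓  
    ┃ ┃ GameOfLife             ┃  
    ┠─┠────────────────────────┨  
    ┃ ┃Gen: 7                  ┃  
    ┃ ┃·████···██····██·██···  ┃  
    ┃ ┃·█····████····█·█·██··  ┃  
    ┃ ┃······█·······█·█·█···  ┃  
    ┃ ┃█··············██·█···  ┃  
    ┃ ┃██·············█·█····  ┃  
    ┃ ┃················█·····  ┃  
    ┃ ┃··█··█······██········  ┃  
    ┃ ┃···█··██···██·········  ┃  
    ┃ ┃··········█···········  ┃  
    ┃ ┃·····██··████·········  ┃  


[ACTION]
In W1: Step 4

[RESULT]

    ┏━┏━━━━━━━━━━━━━━━━━━━━━━━━┓  
    ┃ ┃ GameOfLife             ┃  
    ┠─┠────────────────────────┨  
    ┃ ┃Gen: 11                 ┃  
    ┃ ┃·······██····██···██··  ┃  
    ┃ ┃········█···█··█····█·  ┃  
    ┃ ┃·············█···█··█·  ┃  
    ┃ ┃·············██·█··█··  ┃  
    ┃ ┃·█················█···  ┃  
    ┃ ┃···········██···█·····  ┃  
    ┃ ┃·····██···█··█·██·····  ┃  
    ┃ ┃····█·██···█·██·······  ┃  
    ┃ ┃····███·██···█········  ┃  
    ┃ ┃·····██··█·██·········  ┃  


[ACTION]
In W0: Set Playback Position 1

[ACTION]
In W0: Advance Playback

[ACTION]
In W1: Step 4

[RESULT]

    ┏━┏━━━━━━━━━━━━━━━━━━━━━━━━┓  
    ┃ ┃ GameOfLife             ┃  
    ┠─┠────────────────────────┨  
    ┃ ┃Gen: 15                 ┃  
    ┃ ┃·······██····███······  ┃  
    ┃ ┃·······██····██···█·██  ┃  
    ┃ ┃·············█···██··█  ┃  
    ┃ ┃···············█····██  ┃  
    ┃ ┃···········█···███·█··  ┃  
    ┃ ┃··········█·█··██·····  ┃  
    ┃ ┃·············█·███····  ┃  
    ┃ ┃···█····██·█·█·██·····  ┃  
    ┃ ┃···█·█···██··█·█······  ┃  
    ┃ ┃···███··██···█········  ┃  


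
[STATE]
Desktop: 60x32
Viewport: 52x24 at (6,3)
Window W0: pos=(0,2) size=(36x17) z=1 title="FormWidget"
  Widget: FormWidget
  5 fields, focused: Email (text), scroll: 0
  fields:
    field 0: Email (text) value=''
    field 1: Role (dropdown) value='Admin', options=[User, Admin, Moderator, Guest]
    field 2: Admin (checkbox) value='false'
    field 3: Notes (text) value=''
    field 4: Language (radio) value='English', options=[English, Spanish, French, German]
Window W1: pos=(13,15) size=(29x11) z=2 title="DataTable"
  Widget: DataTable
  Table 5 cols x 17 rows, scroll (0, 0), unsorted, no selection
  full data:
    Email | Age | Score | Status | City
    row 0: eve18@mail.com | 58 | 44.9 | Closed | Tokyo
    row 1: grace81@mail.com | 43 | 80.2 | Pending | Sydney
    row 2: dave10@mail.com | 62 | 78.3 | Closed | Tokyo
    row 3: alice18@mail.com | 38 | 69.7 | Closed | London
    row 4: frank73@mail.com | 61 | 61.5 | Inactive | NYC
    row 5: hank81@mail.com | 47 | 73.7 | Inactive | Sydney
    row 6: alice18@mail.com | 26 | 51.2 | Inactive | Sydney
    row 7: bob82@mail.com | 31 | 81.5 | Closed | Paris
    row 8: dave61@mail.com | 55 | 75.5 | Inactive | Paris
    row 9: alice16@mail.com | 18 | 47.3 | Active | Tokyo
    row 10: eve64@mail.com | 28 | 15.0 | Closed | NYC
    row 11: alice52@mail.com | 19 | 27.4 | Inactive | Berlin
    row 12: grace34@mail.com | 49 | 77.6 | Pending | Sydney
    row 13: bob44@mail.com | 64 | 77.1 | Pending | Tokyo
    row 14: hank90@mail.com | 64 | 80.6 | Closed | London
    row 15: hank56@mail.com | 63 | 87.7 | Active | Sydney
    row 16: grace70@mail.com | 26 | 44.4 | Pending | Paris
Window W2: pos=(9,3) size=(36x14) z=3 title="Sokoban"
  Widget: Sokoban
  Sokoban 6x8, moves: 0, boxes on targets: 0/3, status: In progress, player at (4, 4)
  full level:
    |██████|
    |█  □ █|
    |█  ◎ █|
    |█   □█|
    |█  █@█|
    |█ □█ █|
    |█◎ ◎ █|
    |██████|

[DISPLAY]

Wid┏━━━━━━━━━━━━━━━━━━━━━━━━━━━━━━━━━━┓             
───┃ Sokoban                          ┃             
il:┠──────────────────────────────────┨             
e: ┃██████                            ┃             
in:┃█  □ █                            ┃             
es:┃█  ◎ █                            ┃             
gua┃█   □█                            ┃             
   ┃█  █@█                            ┃             
   ┃█ □█ █                            ┃             
   ┃█◎ ◎ █                            ┃             
   ┃██████                            ┃             
   ┃Moves: 0  0/3                     ┃             
   ┃                                  ┃             
   ┗━━━━━━━━━━━━━━━━━━━━━━━━━━━━━━━━━━┛             
       ┠───────────────────────────┨                
━━━━━━━┃Email           │Age│Score│┃                
       ┃────────────────┼───┼─────┼┃                
       ┃eve18@mail.com  │58 │44.9 │┃                
       ┃grace81@mail.com│43 │80.2 │┃                
       ┃dave10@mail.com │62 │78.3 │┃                
       ┃alice18@mail.com│38 │69.7 │┃                
       ┃frank73@mail.com│61 │61.5 │┃                
       ┗━━━━━━━━━━━━━━━━━━━━━━━━━━━┛                
                                                    


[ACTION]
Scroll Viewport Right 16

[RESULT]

d┏━━━━━━━━━━━━━━━━━━━━━━━━━━━━━━━━━━┓               
─┃ Sokoban                          ┃               
:┠──────────────────────────────────┨               
 ┃██████                            ┃               
:┃█  □ █                            ┃               
:┃█  ◎ █                            ┃               
a┃█   □█                            ┃               
 ┃█  █@█                            ┃               
 ┃█ □█ █                            ┃               
 ┃█◎ ◎ █                            ┃               
 ┃██████                            ┃               
 ┃Moves: 0  0/3                     ┃               
 ┃                                  ┃               
 ┗━━━━━━━━━━━━━━━━━━━━━━━━━━━━━━━━━━┛               
     ┠───────────────────────────┨                  
━━━━━┃Email           │Age│Score│┃                  
     ┃────────────────┼───┼─────┼┃                  
     ┃eve18@mail.com  │58 │44.9 │┃                  
     ┃grace81@mail.com│43 │80.2 │┃                  
     ┃dave10@mail.com │62 │78.3 │┃                  
     ┃alice18@mail.com│38 │69.7 │┃                  
     ┃frank73@mail.com│61 │61.5 │┃                  
     ┗━━━━━━━━━━━━━━━━━━━━━━━━━━━┛                  
                                                    


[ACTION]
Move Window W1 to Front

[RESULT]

d┏━━━━━━━━━━━━━━━━━━━━━━━━━━━━━━━━━━┓               
─┃ Sokoban                          ┃               
:┠──────────────────────────────────┨               
 ┃██████                            ┃               
:┃█  □ █                            ┃               
:┃█  ◎ █                            ┃               
a┃█   □█                            ┃               
 ┃█  █@█                            ┃               
 ┃█ □█ █                            ┃               
 ┃█◎ ◎ █                            ┃               
 ┃██████                            ┃               
 ┃Moves: 0  0/3                     ┃               
 ┃   ┏━━━━━━━━━━━━━━━━━━━━━━━━━━━┓  ┃               
 ┗━━━┃ DataTable                 ┃━━┛               
     ┠───────────────────────────┨                  
━━━━━┃Email           │Age│Score│┃                  
     ┃────────────────┼───┼─────┼┃                  
     ┃eve18@mail.com  │58 │44.9 │┃                  
     ┃grace81@mail.com│43 │80.2 │┃                  
     ┃dave10@mail.com │62 │78.3 │┃                  
     ┃alice18@mail.com│38 │69.7 │┃                  
     ┃frank73@mail.com│61 │61.5 │┃                  
     ┗━━━━━━━━━━━━━━━━━━━━━━━━━━━┛                  
                                                    


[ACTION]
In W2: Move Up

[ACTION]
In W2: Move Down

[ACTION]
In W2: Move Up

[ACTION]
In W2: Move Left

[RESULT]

d┏━━━━━━━━━━━━━━━━━━━━━━━━━━━━━━━━━━┓               
─┃ Sokoban                          ┃               
:┠──────────────────────────────────┨               
 ┃██████                            ┃               
:┃█  □ █                            ┃               
:┃█  ◎□█                            ┃               
a┃█  @ █                            ┃               
 ┃█  █ █                            ┃               
 ┃█ □█ █                            ┃               
 ┃█◎ ◎ █                            ┃               
 ┃██████                            ┃               
 ┃Moves: 4  0/3                     ┃               
 ┃   ┏━━━━━━━━━━━━━━━━━━━━━━━━━━━┓  ┃               
 ┗━━━┃ DataTable                 ┃━━┛               
     ┠───────────────────────────┨                  
━━━━━┃Email           │Age│Score│┃                  
     ┃────────────────┼───┼─────┼┃                  
     ┃eve18@mail.com  │58 │44.9 │┃                  
     ┃grace81@mail.com│43 │80.2 │┃                  
     ┃dave10@mail.com │62 │78.3 │┃                  
     ┃alice18@mail.com│38 │69.7 │┃                  
     ┃frank73@mail.com│61 │61.5 │┃                  
     ┗━━━━━━━━━━━━━━━━━━━━━━━━━━━┛                  
                                                    


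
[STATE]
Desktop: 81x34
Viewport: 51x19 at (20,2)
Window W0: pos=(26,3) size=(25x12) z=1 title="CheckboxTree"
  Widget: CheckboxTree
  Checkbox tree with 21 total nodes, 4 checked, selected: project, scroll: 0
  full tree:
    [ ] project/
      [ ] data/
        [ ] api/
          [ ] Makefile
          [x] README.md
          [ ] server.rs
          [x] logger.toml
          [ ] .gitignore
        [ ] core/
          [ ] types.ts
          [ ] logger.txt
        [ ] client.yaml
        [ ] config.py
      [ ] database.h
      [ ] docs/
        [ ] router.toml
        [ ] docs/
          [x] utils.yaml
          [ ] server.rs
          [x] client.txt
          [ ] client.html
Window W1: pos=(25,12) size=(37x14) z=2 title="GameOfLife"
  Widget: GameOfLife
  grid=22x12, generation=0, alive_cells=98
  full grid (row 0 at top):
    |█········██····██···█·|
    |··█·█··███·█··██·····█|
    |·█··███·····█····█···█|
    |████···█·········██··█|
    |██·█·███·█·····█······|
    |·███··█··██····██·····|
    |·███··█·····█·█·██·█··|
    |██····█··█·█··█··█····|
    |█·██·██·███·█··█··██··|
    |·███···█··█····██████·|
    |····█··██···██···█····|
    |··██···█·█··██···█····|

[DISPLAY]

                                                   
      ┏━━━━━━━━━━━━━━━━━━━━━━━┓                    
      ┃ CheckboxTree          ┃                    
      ┠───────────────────────┨                    
      ┃>[-] project/          ┃                    
      ┃   [-] data/           ┃                    
      ┃     [-] api/          ┃                    
      ┃       [ ] Makefile    ┃                    
      ┃       [x] README.md   ┃                    
      ┃       [ ] server.rs   ┃                    
     ┏━━━━━━━━━━━━━━━━━━━━━━━━━━━━━━━━━━━┓         
     ┃ GameOfLife                        ┃         
     ┠───────────────────────────────────┨         
     ┃Gen: 0                             ┃         
     ┃··█·█··███·█··██·····█             ┃         
     ┃·█··███·····█····█···█             ┃         
     ┃████···█·········██··█             ┃         
     ┃██·█·███·█·····█······             ┃         
     ┃·███··█··██····██·····             ┃         


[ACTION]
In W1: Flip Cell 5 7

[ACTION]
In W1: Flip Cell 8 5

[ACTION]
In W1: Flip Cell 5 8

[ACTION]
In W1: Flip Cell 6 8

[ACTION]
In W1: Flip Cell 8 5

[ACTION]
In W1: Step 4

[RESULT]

                                                   
      ┏━━━━━━━━━━━━━━━━━━━━━━━┓                    
      ┃ CheckboxTree          ┃                    
      ┠───────────────────────┨                    
      ┃>[-] project/          ┃                    
      ┃   [-] data/           ┃                    
      ┃     [-] api/          ┃                    
      ┃       [ ] Makefile    ┃                    
      ┃       [x] README.md   ┃                    
      ┃       [ ] server.rs   ┃                    
     ┏━━━━━━━━━━━━━━━━━━━━━━━━━━━━━━━━━━━┓         
     ┃ GameOfLife                        ┃         
     ┠───────────────────────────────────┨         
     ┃Gen: 4                             ┃         
     ┃·····█··███········█·█             ┃         
     ┃······█···········█··█             ┃         
     ┃·····█·█···········██·             ┃         
     ┃·····█··█···█·········             ┃         
     ┃····█···█···█·········             ┃         


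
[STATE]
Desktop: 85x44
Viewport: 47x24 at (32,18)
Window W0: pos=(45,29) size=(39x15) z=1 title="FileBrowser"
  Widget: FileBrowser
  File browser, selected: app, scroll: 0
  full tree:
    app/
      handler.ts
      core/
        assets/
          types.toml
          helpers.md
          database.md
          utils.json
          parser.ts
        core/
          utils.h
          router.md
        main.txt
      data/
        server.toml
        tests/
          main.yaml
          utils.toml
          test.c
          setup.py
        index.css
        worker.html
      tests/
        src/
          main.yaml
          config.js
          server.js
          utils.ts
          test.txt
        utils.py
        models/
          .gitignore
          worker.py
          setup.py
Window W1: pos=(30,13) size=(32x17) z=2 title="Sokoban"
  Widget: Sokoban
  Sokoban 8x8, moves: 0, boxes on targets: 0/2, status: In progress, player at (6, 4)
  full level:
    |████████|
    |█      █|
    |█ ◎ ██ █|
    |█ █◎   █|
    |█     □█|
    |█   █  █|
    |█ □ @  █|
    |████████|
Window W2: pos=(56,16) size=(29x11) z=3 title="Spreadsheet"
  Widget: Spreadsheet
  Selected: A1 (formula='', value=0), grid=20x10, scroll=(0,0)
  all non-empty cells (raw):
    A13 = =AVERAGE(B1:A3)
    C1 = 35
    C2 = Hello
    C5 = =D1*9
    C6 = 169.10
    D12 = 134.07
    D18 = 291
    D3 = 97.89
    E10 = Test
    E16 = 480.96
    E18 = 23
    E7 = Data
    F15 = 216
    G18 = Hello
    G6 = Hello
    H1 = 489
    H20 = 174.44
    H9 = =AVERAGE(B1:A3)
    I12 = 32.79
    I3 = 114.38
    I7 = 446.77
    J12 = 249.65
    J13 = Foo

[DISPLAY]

 ◎ ██ █                 ┠──────────────────────
 █◎   █                 ┃A1:                   
     □█                 ┃       A       B      
   █  █                 ┃----------------------
 □ @  █                 ┃  1      [0]       0  
███████                 ┃  2        0       0He
oves: 0  0/2            ┃  3        0       0  
                        ┃  4        0       0  
                        ┗━━━━━━━━━━━━━━━━━━━━━━
                             ┃                 
                             ┃                 
━━━━━━━━━━━━━━━━━━━━━━━━━━━━━┛━━━━━━━━━━━━━━━━━
             ┃ FileBrowser                     
             ┠─────────────────────────────────
             ┃> [-] app/                       
             ┃    handler.ts                   
             ┃    [+] core/                    
             ┃    [+] data/                    
             ┃    [+] tests/                   
             ┃                                 
             ┃                                 
             ┃                                 
             ┃                                 
             ┃                                 


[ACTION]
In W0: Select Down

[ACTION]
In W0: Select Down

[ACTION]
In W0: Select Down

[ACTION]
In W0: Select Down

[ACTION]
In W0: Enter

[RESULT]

 ◎ ██ █                 ┠──────────────────────
 █◎   █                 ┃A1:                   
     □█                 ┃       A       B      
   █  █                 ┃----------------------
 □ @  █                 ┃  1      [0]       0  
███████                 ┃  2        0       0He
oves: 0  0/2            ┃  3        0       0  
                        ┃  4        0       0  
                        ┗━━━━━━━━━━━━━━━━━━━━━━
                             ┃                 
                             ┃                 
━━━━━━━━━━━━━━━━━━━━━━━━━━━━━┛━━━━━━━━━━━━━━━━━
             ┃ FileBrowser                     
             ┠─────────────────────────────────
             ┃  [-] app/                       
             ┃    handler.ts                   
             ┃    [+] core/                    
             ┃    [+] data/                    
             ┃  > [-] tests/                   
             ┃      [+] src/                   
             ┃      utils.py                   
             ┃      [+] models/                
             ┃                                 
             ┃                                 


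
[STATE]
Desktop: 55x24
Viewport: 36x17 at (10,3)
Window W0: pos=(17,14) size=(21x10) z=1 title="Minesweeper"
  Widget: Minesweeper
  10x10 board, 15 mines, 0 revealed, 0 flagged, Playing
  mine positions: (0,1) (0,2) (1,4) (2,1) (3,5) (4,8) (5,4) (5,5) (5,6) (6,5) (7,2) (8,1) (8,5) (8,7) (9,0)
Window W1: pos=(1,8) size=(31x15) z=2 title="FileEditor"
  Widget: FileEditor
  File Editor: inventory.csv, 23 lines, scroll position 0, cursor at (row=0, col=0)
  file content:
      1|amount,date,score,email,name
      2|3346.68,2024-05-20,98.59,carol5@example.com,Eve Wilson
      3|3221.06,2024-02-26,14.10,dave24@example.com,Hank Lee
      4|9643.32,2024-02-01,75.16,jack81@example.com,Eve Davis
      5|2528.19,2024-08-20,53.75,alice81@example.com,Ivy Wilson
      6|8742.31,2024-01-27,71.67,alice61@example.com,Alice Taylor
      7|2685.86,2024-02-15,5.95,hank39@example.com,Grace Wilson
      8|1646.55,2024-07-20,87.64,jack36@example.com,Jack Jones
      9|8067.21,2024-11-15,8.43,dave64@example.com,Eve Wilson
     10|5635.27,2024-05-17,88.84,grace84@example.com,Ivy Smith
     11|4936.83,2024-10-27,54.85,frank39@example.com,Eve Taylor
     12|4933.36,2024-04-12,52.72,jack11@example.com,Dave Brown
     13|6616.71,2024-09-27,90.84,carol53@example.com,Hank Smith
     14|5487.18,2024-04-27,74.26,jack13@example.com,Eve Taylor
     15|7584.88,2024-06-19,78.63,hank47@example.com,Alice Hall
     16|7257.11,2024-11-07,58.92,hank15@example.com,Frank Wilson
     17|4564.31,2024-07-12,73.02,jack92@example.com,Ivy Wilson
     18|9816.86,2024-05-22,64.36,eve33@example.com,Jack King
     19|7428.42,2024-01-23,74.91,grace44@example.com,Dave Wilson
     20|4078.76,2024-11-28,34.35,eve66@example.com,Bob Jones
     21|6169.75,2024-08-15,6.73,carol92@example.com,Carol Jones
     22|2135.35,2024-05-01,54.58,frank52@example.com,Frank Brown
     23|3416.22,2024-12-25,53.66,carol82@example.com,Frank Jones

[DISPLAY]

                                    
                                    
                                    
                                    
                                    
━━━━━━━━━━━━━━━━━━━━━┓              
tor                  ┃              
─────────────────────┨              
ate,score,email,name▲┃              
2024-05-20,98.59,car█┃              
2024-02-26,14.10,dav░┃              
2024-02-01,75.16,jac░┃━━━━━┓        
2024-08-20,53.75,ali░┃     ┃        
2024-01-27,71.67,ali░┃─────┨        
2024-02-15,5.95,hank░┃     ┃        
2024-07-20,87.64,jac░┃     ┃        
2024-11-15,8.43,dave░┃     ┃        


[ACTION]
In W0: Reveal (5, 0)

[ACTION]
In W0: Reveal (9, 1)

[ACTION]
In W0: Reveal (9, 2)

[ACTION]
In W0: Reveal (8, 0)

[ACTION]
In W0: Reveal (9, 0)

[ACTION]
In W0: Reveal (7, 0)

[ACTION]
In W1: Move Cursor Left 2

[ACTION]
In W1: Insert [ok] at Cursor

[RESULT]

                                    
                                    
                                    
                                    
                                    
━━━━━━━━━━━━━━━━━━━━━┓              
tor                  ┃              
─────────────────────┨              
,date,score,email,na▲┃              
2024-05-20,98.59,car█┃              
2024-02-26,14.10,dav░┃              
2024-02-01,75.16,jac░┃━━━━━┓        
2024-08-20,53.75,ali░┃     ┃        
2024-01-27,71.67,ali░┃─────┨        
2024-02-15,5.95,hank░┃     ┃        
2024-07-20,87.64,jac░┃     ┃        
2024-11-15,8.43,dave░┃     ┃        


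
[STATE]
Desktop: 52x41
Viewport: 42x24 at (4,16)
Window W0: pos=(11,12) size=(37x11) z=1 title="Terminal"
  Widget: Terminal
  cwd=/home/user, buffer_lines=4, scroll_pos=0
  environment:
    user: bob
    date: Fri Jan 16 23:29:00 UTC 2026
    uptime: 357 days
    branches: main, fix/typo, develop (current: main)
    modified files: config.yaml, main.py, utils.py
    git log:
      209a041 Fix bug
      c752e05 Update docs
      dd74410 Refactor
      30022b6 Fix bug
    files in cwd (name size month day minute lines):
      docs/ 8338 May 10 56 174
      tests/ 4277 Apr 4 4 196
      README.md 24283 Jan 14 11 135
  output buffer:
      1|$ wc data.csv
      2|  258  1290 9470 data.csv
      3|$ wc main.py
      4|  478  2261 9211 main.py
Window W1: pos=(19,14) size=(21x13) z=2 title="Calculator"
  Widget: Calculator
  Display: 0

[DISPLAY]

       ┃  258  ┠───────────────────┨      
       ┃$ wc ma┃                  0┃      
       ┃  478  ┃┌───┬───┬───┬───┐  ┃      
       ┃$ █    ┃│ 7 │ 8 │ 9 │ ÷ │  ┃      
       ┃       ┃├───┼───┼───┼───┤  ┃      
       ┃       ┃│ 4 │ 5 │ 6 │ × │  ┃      
       ┗━━━━━━━┃├───┼───┼───┼───┤  ┃━━━━━━
               ┃│ 1 │ 2 │ 3 │ - │  ┃      
               ┃├───┼───┼───┼───┤  ┃      
               ┃│ 0 │ . │ = │ + │  ┃      
               ┗━━━━━━━━━━━━━━━━━━━┛      
                                          
                                          
                                          
                                          
                                          
                                          
                                          
                                          
                                          
                                          
                                          
                                          
                                          


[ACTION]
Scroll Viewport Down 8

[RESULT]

       ┃$ wc ma┃                  0┃      
       ┃  478  ┃┌───┬───┬───┬───┐  ┃      
       ┃$ █    ┃│ 7 │ 8 │ 9 │ ÷ │  ┃      
       ┃       ┃├───┼───┼───┼───┤  ┃      
       ┃       ┃│ 4 │ 5 │ 6 │ × │  ┃      
       ┗━━━━━━━┃├───┼───┼───┼───┤  ┃━━━━━━
               ┃│ 1 │ 2 │ 3 │ - │  ┃      
               ┃├───┼───┼───┼───┤  ┃      
               ┃│ 0 │ . │ = │ + │  ┃      
               ┗━━━━━━━━━━━━━━━━━━━┛      
                                          
                                          
                                          
                                          
                                          
                                          
                                          
                                          
                                          
                                          
                                          
                                          
                                          
                                          


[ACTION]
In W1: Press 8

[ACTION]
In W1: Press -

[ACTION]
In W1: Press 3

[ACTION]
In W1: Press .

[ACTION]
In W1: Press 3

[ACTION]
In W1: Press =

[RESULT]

       ┃$ wc ma┃                4.7┃      
       ┃  478  ┃┌───┬───┬───┬───┐  ┃      
       ┃$ █    ┃│ 7 │ 8 │ 9 │ ÷ │  ┃      
       ┃       ┃├───┼───┼───┼───┤  ┃      
       ┃       ┃│ 4 │ 5 │ 6 │ × │  ┃      
       ┗━━━━━━━┃├───┼───┼───┼───┤  ┃━━━━━━
               ┃│ 1 │ 2 │ 3 │ - │  ┃      
               ┃├───┼───┼───┼───┤  ┃      
               ┃│ 0 │ . │ = │ + │  ┃      
               ┗━━━━━━━━━━━━━━━━━━━┛      
                                          
                                          
                                          
                                          
                                          
                                          
                                          
                                          
                                          
                                          
                                          
                                          
                                          
                                          


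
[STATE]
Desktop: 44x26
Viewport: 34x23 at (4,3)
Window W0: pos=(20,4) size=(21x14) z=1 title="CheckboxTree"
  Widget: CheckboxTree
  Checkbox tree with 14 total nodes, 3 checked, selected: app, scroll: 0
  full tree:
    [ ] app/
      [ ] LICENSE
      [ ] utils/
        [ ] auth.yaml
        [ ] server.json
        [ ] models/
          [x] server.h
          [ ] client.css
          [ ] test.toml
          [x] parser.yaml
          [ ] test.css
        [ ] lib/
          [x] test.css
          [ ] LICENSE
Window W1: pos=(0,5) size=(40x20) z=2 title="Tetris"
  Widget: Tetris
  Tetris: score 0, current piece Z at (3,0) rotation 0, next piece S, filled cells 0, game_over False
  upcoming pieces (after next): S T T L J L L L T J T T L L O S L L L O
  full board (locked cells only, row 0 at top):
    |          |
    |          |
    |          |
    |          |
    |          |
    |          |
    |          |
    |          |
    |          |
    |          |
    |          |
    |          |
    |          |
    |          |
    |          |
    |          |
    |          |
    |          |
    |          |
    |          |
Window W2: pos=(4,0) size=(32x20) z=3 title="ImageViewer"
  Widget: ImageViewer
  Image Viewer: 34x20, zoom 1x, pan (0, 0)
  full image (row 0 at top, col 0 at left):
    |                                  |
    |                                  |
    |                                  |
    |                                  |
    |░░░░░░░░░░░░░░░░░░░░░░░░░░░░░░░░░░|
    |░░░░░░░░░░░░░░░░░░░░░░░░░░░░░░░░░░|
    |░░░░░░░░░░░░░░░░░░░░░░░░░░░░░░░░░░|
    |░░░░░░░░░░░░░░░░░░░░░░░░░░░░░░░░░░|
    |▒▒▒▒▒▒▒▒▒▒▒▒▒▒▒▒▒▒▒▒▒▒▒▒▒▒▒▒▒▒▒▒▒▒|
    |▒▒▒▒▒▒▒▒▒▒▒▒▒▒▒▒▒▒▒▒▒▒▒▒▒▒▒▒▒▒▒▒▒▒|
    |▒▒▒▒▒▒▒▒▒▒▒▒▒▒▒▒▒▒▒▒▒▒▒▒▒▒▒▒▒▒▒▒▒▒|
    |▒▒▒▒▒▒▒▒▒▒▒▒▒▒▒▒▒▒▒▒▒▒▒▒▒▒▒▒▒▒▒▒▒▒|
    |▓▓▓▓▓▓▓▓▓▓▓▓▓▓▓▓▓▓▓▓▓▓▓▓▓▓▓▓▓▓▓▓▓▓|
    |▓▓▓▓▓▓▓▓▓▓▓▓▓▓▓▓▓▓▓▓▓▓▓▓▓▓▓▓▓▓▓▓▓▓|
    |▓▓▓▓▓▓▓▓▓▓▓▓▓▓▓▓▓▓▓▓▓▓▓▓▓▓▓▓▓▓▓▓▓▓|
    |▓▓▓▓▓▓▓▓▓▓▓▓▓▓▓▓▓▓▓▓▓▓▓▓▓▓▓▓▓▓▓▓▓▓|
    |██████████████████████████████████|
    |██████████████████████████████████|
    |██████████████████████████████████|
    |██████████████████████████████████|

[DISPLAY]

┃                              ┃  
┃                              ┃━━
┃                              ┃━━
┃                              ┃  
┃░░░░░░░░░░░░░░░░░░░░░░░░░░░░░░┃──
┃░░░░░░░░░░░░░░░░░░░░░░░░░░░░░░┃  
┃░░░░░░░░░░░░░░░░░░░░░░░░░░░░░░┃  
┃░░░░░░░░░░░░░░░░░░░░░░░░░░░░░░┃  
┃▒▒▒▒▒▒▒▒▒▒▒▒▒▒▒▒▒▒▒▒▒▒▒▒▒▒▒▒▒▒┃  
┃▒▒▒▒▒▒▒▒▒▒▒▒▒▒▒▒▒▒▒▒▒▒▒▒▒▒▒▒▒▒┃  
┃▒▒▒▒▒▒▒▒▒▒▒▒▒▒▒▒▒▒▒▒▒▒▒▒▒▒▒▒▒▒┃  
┃▒▒▒▒▒▒▒▒▒▒▒▒▒▒▒▒▒▒▒▒▒▒▒▒▒▒▒▒▒▒┃  
┃▓▓▓▓▓▓▓▓▓▓▓▓▓▓▓▓▓▓▓▓▓▓▓▓▓▓▓▓▓▓┃  
┃▓▓▓▓▓▓▓▓▓▓▓▓▓▓▓▓▓▓▓▓▓▓▓▓▓▓▓▓▓▓┃  
┃▓▓▓▓▓▓▓▓▓▓▓▓▓▓▓▓▓▓▓▓▓▓▓▓▓▓▓▓▓▓┃  
┃▓▓▓▓▓▓▓▓▓▓▓▓▓▓▓▓▓▓▓▓▓▓▓▓▓▓▓▓▓▓┃  
┗━━━━━━━━━━━━━━━━━━━━━━━━━━━━━━┛  
       │                          
       │                          
       │                          
       │                          
━━━━━━━━━━━━━━━━━━━━━━━━━━━━━━━━━━
                                  


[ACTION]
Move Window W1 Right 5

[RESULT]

┃                              ┃  
┃                              ┃━━
┃                              ┃━━
┃                              ┃  
┃░░░░░░░░░░░░░░░░░░░░░░░░░░░░░░┃──
┃░░░░░░░░░░░░░░░░░░░░░░░░░░░░░░┃  
┃░░░░░░░░░░░░░░░░░░░░░░░░░░░░░░┃  
┃░░░░░░░░░░░░░░░░░░░░░░░░░░░░░░┃  
┃▒▒▒▒▒▒▒▒▒▒▒▒▒▒▒▒▒▒▒▒▒▒▒▒▒▒▒▒▒▒┃  
┃▒▒▒▒▒▒▒▒▒▒▒▒▒▒▒▒▒▒▒▒▒▒▒▒▒▒▒▒▒▒┃  
┃▒▒▒▒▒▒▒▒▒▒▒▒▒▒▒▒▒▒▒▒▒▒▒▒▒▒▒▒▒▒┃  
┃▒▒▒▒▒▒▒▒▒▒▒▒▒▒▒▒▒▒▒▒▒▒▒▒▒▒▒▒▒▒┃  
┃▓▓▓▓▓▓▓▓▓▓▓▓▓▓▓▓▓▓▓▓▓▓▓▓▓▓▓▓▓▓┃  
┃▓▓▓▓▓▓▓▓▓▓▓▓▓▓▓▓▓▓▓▓▓▓▓▓▓▓▓▓▓▓┃  
┃▓▓▓▓▓▓▓▓▓▓▓▓▓▓▓▓▓▓▓▓▓▓▓▓▓▓▓▓▓▓┃  
┃▓▓▓▓▓▓▓▓▓▓▓▓▓▓▓▓▓▓▓▓▓▓▓▓▓▓▓▓▓▓┃  
┗━━━━━━━━━━━━━━━━━━━━━━━━━━━━━━┛  
┃          │                      
┃          │                      
┃          │                      
┃          │                      
┗━━━━━━━━━━━━━━━━━━━━━━━━━━━━━━━━━
                                  


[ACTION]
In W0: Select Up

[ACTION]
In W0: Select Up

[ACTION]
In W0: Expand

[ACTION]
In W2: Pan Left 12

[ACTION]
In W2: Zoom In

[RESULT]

┃                              ┃  
┃                              ┃━━
┃                              ┃━━
┃                              ┃  
┃                              ┃──
┃                              ┃  
┃                              ┃  
┃                              ┃  
┃░░░░░░░░░░░░░░░░░░░░░░░░░░░░░░┃  
┃░░░░░░░░░░░░░░░░░░░░░░░░░░░░░░┃  
┃░░░░░░░░░░░░░░░░░░░░░░░░░░░░░░┃  
┃░░░░░░░░░░░░░░░░░░░░░░░░░░░░░░┃  
┃░░░░░░░░░░░░░░░░░░░░░░░░░░░░░░┃  
┃░░░░░░░░░░░░░░░░░░░░░░░░░░░░░░┃  
┃░░░░░░░░░░░░░░░░░░░░░░░░░░░░░░┃  
┃░░░░░░░░░░░░░░░░░░░░░░░░░░░░░░┃  
┗━━━━━━━━━━━━━━━━━━━━━━━━━━━━━━┛  
┃          │                      
┃          │                      
┃          │                      
┃          │                      
┗━━━━━━━━━━━━━━━━━━━━━━━━━━━━━━━━━
                                  
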